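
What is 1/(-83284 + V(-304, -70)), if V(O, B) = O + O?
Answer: -1/83892 ≈ -1.1920e-5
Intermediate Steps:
V(O, B) = 2*O
1/(-83284 + V(-304, -70)) = 1/(-83284 + 2*(-304)) = 1/(-83284 - 608) = 1/(-83892) = -1/83892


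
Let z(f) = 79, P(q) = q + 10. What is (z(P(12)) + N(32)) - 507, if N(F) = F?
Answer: -396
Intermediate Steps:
P(q) = 10 + q
(z(P(12)) + N(32)) - 507 = (79 + 32) - 507 = 111 - 507 = -396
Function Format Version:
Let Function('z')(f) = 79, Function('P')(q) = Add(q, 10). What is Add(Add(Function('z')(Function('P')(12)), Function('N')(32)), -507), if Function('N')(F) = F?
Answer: -396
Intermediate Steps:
Function('P')(q) = Add(10, q)
Add(Add(Function('z')(Function('P')(12)), Function('N')(32)), -507) = Add(Add(79, 32), -507) = Add(111, -507) = -396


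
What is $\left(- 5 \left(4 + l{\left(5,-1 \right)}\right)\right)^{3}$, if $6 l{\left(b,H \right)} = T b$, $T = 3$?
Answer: $- \frac{274625}{8} \approx -34328.0$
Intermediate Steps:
$l{\left(b,H \right)} = \frac{b}{2}$ ($l{\left(b,H \right)} = \frac{3 b}{6} = \frac{b}{2}$)
$\left(- 5 \left(4 + l{\left(5,-1 \right)}\right)\right)^{3} = \left(- 5 \left(4 + \frac{1}{2} \cdot 5\right)\right)^{3} = \left(- 5 \left(4 + \frac{5}{2}\right)\right)^{3} = \left(\left(-5\right) \frac{13}{2}\right)^{3} = \left(- \frac{65}{2}\right)^{3} = - \frac{274625}{8}$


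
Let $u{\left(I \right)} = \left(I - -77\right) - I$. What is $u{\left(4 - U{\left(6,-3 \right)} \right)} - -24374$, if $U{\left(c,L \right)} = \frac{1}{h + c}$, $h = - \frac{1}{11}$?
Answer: $24451$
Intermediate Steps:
$h = - \frac{1}{11}$ ($h = \left(-1\right) \frac{1}{11} = - \frac{1}{11} \approx -0.090909$)
$U{\left(c,L \right)} = \frac{1}{- \frac{1}{11} + c}$
$u{\left(I \right)} = 77$ ($u{\left(I \right)} = \left(I + 77\right) - I = \left(77 + I\right) - I = 77$)
$u{\left(4 - U{\left(6,-3 \right)} \right)} - -24374 = 77 - -24374 = 77 + 24374 = 24451$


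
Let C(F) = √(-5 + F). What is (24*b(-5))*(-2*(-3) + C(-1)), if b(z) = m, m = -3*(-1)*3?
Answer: 1296 + 216*I*√6 ≈ 1296.0 + 529.09*I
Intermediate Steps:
m = 9 (m = 3*3 = 9)
b(z) = 9
(24*b(-5))*(-2*(-3) + C(-1)) = (24*9)*(-2*(-3) + √(-5 - 1)) = 216*(6 + √(-6)) = 216*(6 + I*√6) = 1296 + 216*I*√6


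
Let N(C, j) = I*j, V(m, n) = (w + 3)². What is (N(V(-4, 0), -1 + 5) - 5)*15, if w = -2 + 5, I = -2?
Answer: -195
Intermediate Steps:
w = 3
V(m, n) = 36 (V(m, n) = (3 + 3)² = 6² = 36)
N(C, j) = -2*j
(N(V(-4, 0), -1 + 5) - 5)*15 = (-2*(-1 + 5) - 5)*15 = (-2*4 - 5)*15 = (-8 - 5)*15 = -13*15 = -195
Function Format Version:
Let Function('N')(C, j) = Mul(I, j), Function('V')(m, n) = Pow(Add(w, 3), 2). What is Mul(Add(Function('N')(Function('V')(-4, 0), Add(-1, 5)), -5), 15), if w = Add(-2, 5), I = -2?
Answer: -195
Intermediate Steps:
w = 3
Function('V')(m, n) = 36 (Function('V')(m, n) = Pow(Add(3, 3), 2) = Pow(6, 2) = 36)
Function('N')(C, j) = Mul(-2, j)
Mul(Add(Function('N')(Function('V')(-4, 0), Add(-1, 5)), -5), 15) = Mul(Add(Mul(-2, Add(-1, 5)), -5), 15) = Mul(Add(Mul(-2, 4), -5), 15) = Mul(Add(-8, -5), 15) = Mul(-13, 15) = -195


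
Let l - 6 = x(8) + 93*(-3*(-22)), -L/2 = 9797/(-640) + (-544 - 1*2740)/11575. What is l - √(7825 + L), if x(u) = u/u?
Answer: 6145 - √2694595368441/18520 ≈ 6056.4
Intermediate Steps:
L = 23100407/740800 (L = -2*(9797/(-640) + (-544 - 1*2740)/11575) = -2*(9797*(-1/640) + (-544 - 2740)*(1/11575)) = -2*(-9797/640 - 3284*1/11575) = -2*(-9797/640 - 3284/11575) = -2*(-23100407/1481600) = 23100407/740800 ≈ 31.183)
x(u) = 1
l = 6145 (l = 6 + (1 + 93*(-3*(-22))) = 6 + (1 + 93*66) = 6 + (1 + 6138) = 6 + 6139 = 6145)
l - √(7825 + L) = 6145 - √(7825 + 23100407/740800) = 6145 - √(5819860407/740800) = 6145 - √2694595368441/18520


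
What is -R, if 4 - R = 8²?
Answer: 60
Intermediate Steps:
R = -60 (R = 4 - 1*8² = 4 - 1*64 = 4 - 64 = -60)
-R = -1*(-60) = 60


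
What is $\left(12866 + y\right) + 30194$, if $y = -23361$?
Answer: $19699$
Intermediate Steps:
$\left(12866 + y\right) + 30194 = \left(12866 - 23361\right) + 30194 = -10495 + 30194 = 19699$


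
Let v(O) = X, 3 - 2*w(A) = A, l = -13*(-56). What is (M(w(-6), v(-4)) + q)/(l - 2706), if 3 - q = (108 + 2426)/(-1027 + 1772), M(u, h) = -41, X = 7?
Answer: 15422/736805 ≈ 0.020931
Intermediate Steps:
l = 728
w(A) = 3/2 - A/2
v(O) = 7
q = -299/745 (q = 3 - (108 + 2426)/(-1027 + 1772) = 3 - 2534/745 = -299/745 ≈ -0.40134)
(M(w(-6), v(-4)) + q)/(l - 2706) = (-41 - 299/745)/(728 - 2706) = -30844/745/(-1978) = -30844/745*(-1/1978) = 15422/736805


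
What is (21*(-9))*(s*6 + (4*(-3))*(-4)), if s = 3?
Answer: -12474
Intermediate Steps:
(21*(-9))*(s*6 + (4*(-3))*(-4)) = (21*(-9))*(3*6 + (4*(-3))*(-4)) = -189*(18 - 12*(-4)) = -189*(18 + 48) = -189*66 = -12474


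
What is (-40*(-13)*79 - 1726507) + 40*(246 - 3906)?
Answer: -1831827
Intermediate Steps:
(-40*(-13)*79 - 1726507) + 40*(246 - 3906) = (520*79 - 1726507) + 40*(-3660) = (41080 - 1726507) - 146400 = -1685427 - 146400 = -1831827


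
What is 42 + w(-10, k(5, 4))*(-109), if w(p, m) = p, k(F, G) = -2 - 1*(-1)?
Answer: 1132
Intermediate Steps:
k(F, G) = -1 (k(F, G) = -2 + 1 = -1)
42 + w(-10, k(5, 4))*(-109) = 42 - 10*(-109) = 42 + 1090 = 1132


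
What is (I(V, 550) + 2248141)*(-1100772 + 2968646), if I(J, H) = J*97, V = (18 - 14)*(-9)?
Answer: 4192721506226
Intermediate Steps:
V = -36 (V = 4*(-9) = -36)
I(J, H) = 97*J
(I(V, 550) + 2248141)*(-1100772 + 2968646) = (97*(-36) + 2248141)*(-1100772 + 2968646) = (-3492 + 2248141)*1867874 = 2244649*1867874 = 4192721506226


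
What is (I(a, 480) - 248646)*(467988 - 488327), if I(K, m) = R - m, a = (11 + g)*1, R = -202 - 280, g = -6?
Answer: 5076777112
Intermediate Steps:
R = -482
a = 5 (a = (11 - 6)*1 = 5*1 = 5)
I(K, m) = -482 - m
(I(a, 480) - 248646)*(467988 - 488327) = ((-482 - 1*480) - 248646)*(467988 - 488327) = ((-482 - 480) - 248646)*(-20339) = (-962 - 248646)*(-20339) = -249608*(-20339) = 5076777112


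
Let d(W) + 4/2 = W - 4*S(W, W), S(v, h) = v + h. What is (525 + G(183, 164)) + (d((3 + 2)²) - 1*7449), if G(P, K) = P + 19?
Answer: -6899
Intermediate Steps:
G(P, K) = 19 + P
S(v, h) = h + v
d(W) = -2 - 7*W (d(W) = -2 + (W - 4*(W + W)) = -2 + (W - 8*W) = -2 - 7*W)
(525 + G(183, 164)) + (d((3 + 2)²) - 1*7449) = (525 + (19 + 183)) + ((-2 - 7*(3 + 2)²) - 1*7449) = (525 + 202) + ((-2 - 7*5²) - 7449) = 727 + ((-2 - 7*25) - 7449) = 727 + ((-2 - 175) - 7449) = 727 + (-177 - 7449) = 727 - 7626 = -6899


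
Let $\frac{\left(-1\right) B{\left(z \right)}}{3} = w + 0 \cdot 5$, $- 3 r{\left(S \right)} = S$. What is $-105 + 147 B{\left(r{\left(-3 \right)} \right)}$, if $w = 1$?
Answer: $-546$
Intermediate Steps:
$r{\left(S \right)} = - \frac{S}{3}$
$B{\left(z \right)} = -3$ ($B{\left(z \right)} = - 3 \left(1 + 0 \cdot 5\right) = - 3 \left(1 + 0\right) = \left(-3\right) 1 = -3$)
$-105 + 147 B{\left(r{\left(-3 \right)} \right)} = -105 + 147 \left(-3\right) = -105 - 441 = -546$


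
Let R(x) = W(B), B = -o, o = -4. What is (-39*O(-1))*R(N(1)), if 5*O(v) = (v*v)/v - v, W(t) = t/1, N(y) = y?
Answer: 0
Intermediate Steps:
B = 4 (B = -1*(-4) = 4)
W(t) = t (W(t) = t*1 = t)
R(x) = 4
O(v) = 0 (O(v) = ((v*v)/v - v)/5 = (v²/v - v)/5 = (v - v)/5 = (⅕)*0 = 0)
(-39*O(-1))*R(N(1)) = -39*0*4 = 0*4 = 0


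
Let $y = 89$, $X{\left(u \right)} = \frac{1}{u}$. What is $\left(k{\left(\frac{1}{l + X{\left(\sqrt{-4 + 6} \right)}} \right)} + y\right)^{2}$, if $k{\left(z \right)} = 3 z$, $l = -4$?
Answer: $\frac{7480243}{961} - \frac{16410 \sqrt{2}}{961} \approx 7759.7$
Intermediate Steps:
$\left(k{\left(\frac{1}{l + X{\left(\sqrt{-4 + 6} \right)}} \right)} + y\right)^{2} = \left(\frac{3}{-4 + \frac{1}{\sqrt{-4 + 6}}} + 89\right)^{2} = \left(\frac{3}{-4 + \frac{1}{\sqrt{2}}} + 89\right)^{2} = \left(\frac{3}{-4 + \frac{\sqrt{2}}{2}} + 89\right)^{2} = \left(89 + \frac{3}{-4 + \frac{\sqrt{2}}{2}}\right)^{2}$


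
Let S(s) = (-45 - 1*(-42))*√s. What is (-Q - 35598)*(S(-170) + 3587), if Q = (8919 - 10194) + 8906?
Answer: -155062423 + 129687*I*√170 ≈ -1.5506e+8 + 1.6909e+6*I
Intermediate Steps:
Q = 7631 (Q = -1275 + 8906 = 7631)
S(s) = -3*√s (S(s) = (-45 + 42)*√s = -3*√s)
(-Q - 35598)*(S(-170) + 3587) = (-1*7631 - 35598)*(-3*I*√170 + 3587) = (-7631 - 35598)*(-3*I*√170 + 3587) = -43229*(-3*I*√170 + 3587) = -43229*(3587 - 3*I*√170) = -155062423 + 129687*I*√170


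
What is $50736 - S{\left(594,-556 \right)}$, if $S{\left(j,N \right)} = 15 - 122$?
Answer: $50843$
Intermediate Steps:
$S{\left(j,N \right)} = -107$ ($S{\left(j,N \right)} = 15 - 122 = -107$)
$50736 - S{\left(594,-556 \right)} = 50736 - -107 = 50736 + 107 = 50843$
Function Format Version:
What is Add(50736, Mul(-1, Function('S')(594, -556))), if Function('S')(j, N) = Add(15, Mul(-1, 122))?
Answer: 50843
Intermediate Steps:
Function('S')(j, N) = -107 (Function('S')(j, N) = Add(15, -122) = -107)
Add(50736, Mul(-1, Function('S')(594, -556))) = Add(50736, Mul(-1, -107)) = Add(50736, 107) = 50843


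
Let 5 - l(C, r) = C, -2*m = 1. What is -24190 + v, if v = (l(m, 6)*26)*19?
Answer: -21473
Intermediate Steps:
m = -½ (m = -½*1 = -½ ≈ -0.50000)
l(C, r) = 5 - C
v = 2717 (v = ((5 - 1*(-½))*26)*19 = ((5 + ½)*26)*19 = ((11/2)*26)*19 = 143*19 = 2717)
-24190 + v = -24190 + 2717 = -21473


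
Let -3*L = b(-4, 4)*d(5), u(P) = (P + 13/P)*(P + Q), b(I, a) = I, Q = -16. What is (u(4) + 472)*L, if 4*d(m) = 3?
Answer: 385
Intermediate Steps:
d(m) = 3/4 (d(m) = (1/4)*3 = 3/4)
u(P) = (-16 + P)*(P + 13/P) (u(P) = (P + 13/P)*(P - 16) = (P + 13/P)*(-16 + P) = (-16 + P)*(P + 13/P))
L = 1 (L = -(-4)*3/(3*4) = -1/3*(-3) = 1)
(u(4) + 472)*L = ((13 + 4**2 - 208/4 - 16*4) + 472)*1 = ((13 + 16 - 208*1/4 - 64) + 472)*1 = ((13 + 16 - 52 - 64) + 472)*1 = (-87 + 472)*1 = 385*1 = 385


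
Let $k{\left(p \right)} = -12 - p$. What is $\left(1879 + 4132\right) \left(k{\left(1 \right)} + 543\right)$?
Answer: $3185830$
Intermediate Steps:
$\left(1879 + 4132\right) \left(k{\left(1 \right)} + 543\right) = \left(1879 + 4132\right) \left(\left(-12 - 1\right) + 543\right) = 6011 \left(\left(-12 - 1\right) + 543\right) = 6011 \left(-13 + 543\right) = 6011 \cdot 530 = 3185830$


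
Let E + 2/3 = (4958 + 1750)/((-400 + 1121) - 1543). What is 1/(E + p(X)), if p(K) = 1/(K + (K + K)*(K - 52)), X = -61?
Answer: -1880325/16597963 ≈ -0.11329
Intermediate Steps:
E = -3628/411 (E = -⅔ + (4958 + 1750)/((-400 + 1121) - 1543) = -⅔ + 6708/(721 - 1543) = -⅔ + 6708/(-822) = -⅔ + 6708*(-1/822) = -⅔ - 1118/137 = -3628/411 ≈ -8.8273)
p(K) = 1/(K + 2*K*(-52 + K)) (p(K) = 1/(K + (2*K)*(-52 + K)) = 1/(K + 2*K*(-52 + K)))
1/(E + p(X)) = 1/(-3628/411 + 1/((-61)*(-103 + 2*(-61)))) = 1/(-3628/411 - 1/(61*(-103 - 122))) = 1/(-3628/411 - 1/61/(-225)) = 1/(-3628/411 - 1/61*(-1/225)) = 1/(-3628/411 + 1/13725) = 1/(-16597963/1880325) = -1880325/16597963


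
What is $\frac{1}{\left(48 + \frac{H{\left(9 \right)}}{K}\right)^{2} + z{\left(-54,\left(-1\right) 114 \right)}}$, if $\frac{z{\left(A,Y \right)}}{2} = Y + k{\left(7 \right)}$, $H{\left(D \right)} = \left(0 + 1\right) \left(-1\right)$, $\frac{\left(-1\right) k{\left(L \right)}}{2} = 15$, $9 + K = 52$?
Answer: $\frac{1849}{3723457} \approx 0.00049658$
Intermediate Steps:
$K = 43$ ($K = -9 + 52 = 43$)
$k{\left(L \right)} = -30$ ($k{\left(L \right)} = \left(-2\right) 15 = -30$)
$H{\left(D \right)} = -1$ ($H{\left(D \right)} = 1 \left(-1\right) = -1$)
$z{\left(A,Y \right)} = -60 + 2 Y$ ($z{\left(A,Y \right)} = 2 \left(Y - 30\right) = 2 \left(-30 + Y\right) = -60 + 2 Y$)
$\frac{1}{\left(48 + \frac{H{\left(9 \right)}}{K}\right)^{2} + z{\left(-54,\left(-1\right) 114 \right)}} = \frac{1}{\left(48 - \frac{1}{43}\right)^{2} + \left(-60 + 2 \left(\left(-1\right) 114\right)\right)} = \frac{1}{\left(48 - \frac{1}{43}\right)^{2} + \left(-60 + 2 \left(-114\right)\right)} = \frac{1}{\left(48 - \frac{1}{43}\right)^{2} - 288} = \frac{1}{\left(\frac{2063}{43}\right)^{2} - 288} = \frac{1}{\frac{4255969}{1849} - 288} = \frac{1}{\frac{3723457}{1849}} = \frac{1849}{3723457}$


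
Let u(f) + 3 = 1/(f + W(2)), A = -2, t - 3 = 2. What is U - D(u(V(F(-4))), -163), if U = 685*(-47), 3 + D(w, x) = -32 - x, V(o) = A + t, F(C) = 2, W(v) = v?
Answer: -32323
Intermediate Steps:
t = 5 (t = 3 + 2 = 5)
V(o) = 3 (V(o) = -2 + 5 = 3)
u(f) = -3 + 1/(2 + f) (u(f) = -3 + 1/(f + 2) = -3 + 1/(2 + f))
D(w, x) = -35 - x (D(w, x) = -3 + (-32 - x) = -35 - x)
U = -32195
U - D(u(V(F(-4))), -163) = -32195 - (-35 - 1*(-163)) = -32195 - (-35 + 163) = -32195 - 1*128 = -32195 - 128 = -32323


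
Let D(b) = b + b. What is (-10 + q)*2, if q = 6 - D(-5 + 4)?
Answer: -4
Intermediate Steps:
D(b) = 2*b
q = 8 (q = 6 - 2*(-5 + 4) = 6 - 2*(-1) = 6 - 1*(-2) = 6 + 2 = 8)
(-10 + q)*2 = (-10 + 8)*2 = -2*2 = -4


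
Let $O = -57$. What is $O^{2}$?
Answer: $3249$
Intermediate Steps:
$O^{2} = \left(-57\right)^{2} = 3249$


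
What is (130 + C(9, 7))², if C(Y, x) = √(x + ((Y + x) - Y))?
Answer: (130 + √14)² ≈ 17887.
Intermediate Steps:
C(Y, x) = √2*√x (C(Y, x) = √(x + x) = √(2*x) = √2*√x)
(130 + C(9, 7))² = (130 + √2*√7)² = (130 + √14)²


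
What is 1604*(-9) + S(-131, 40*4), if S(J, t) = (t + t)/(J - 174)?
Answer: -880660/61 ≈ -14437.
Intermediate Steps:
S(J, t) = 2*t/(-174 + J) (S(J, t) = (2*t)/(-174 + J) = 2*t/(-174 + J))
1604*(-9) + S(-131, 40*4) = 1604*(-9) + 2*(40*4)/(-174 - 131) = -14436 + 2*160/(-305) = -14436 + 2*160*(-1/305) = -14436 - 64/61 = -880660/61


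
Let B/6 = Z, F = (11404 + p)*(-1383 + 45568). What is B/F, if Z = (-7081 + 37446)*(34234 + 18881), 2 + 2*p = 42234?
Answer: 64513479/9579308 ≈ 6.7347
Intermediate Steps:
p = 21116 (p = -1 + (½)*42234 = -1 + 21117 = 21116)
F = 1436896200 (F = (11404 + 21116)*(-1383 + 45568) = 32520*44185 = 1436896200)
Z = 1612836975 (Z = 30365*53115 = 1612836975)
B = 9677021850 (B = 6*1612836975 = 9677021850)
B/F = 9677021850/1436896200 = 9677021850*(1/1436896200) = 64513479/9579308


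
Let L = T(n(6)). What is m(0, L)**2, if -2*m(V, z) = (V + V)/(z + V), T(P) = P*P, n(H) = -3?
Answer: 0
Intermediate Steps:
T(P) = P**2
L = 9 (L = (-3)**2 = 9)
m(V, z) = -V/(V + z) (m(V, z) = -(V + V)/(2*(z + V)) = -2*V/(2*(V + z)) = -V/(V + z))
m(0, L)**2 = (-1*0/(0 + 9))**2 = (-1*0/9)**2 = (-1*0*1/9)**2 = 0**2 = 0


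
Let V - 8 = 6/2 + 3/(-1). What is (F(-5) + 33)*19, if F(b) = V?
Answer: 779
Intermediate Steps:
V = 8 (V = 8 + (6/2 + 3/(-1)) = 8 + (6*(½) + 3*(-1)) = 8 + (3 - 3) = 8 + 0 = 8)
F(b) = 8
(F(-5) + 33)*19 = (8 + 33)*19 = 41*19 = 779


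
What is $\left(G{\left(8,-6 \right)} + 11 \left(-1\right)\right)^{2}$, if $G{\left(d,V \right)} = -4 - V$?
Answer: $81$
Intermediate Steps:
$\left(G{\left(8,-6 \right)} + 11 \left(-1\right)\right)^{2} = \left(\left(-4 - -6\right) + 11 \left(-1\right)\right)^{2} = \left(\left(-4 + 6\right) - 11\right)^{2} = \left(2 - 11\right)^{2} = \left(-9\right)^{2} = 81$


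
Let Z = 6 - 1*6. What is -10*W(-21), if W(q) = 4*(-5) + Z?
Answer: 200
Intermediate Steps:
Z = 0 (Z = 6 - 6 = 0)
W(q) = -20 (W(q) = 4*(-5) + 0 = -20 + 0 = -20)
-10*W(-21) = -10*(-20) = 200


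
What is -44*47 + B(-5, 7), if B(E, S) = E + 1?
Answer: -2072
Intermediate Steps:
B(E, S) = 1 + E
-44*47 + B(-5, 7) = -44*47 + (1 - 5) = -2068 - 4 = -2072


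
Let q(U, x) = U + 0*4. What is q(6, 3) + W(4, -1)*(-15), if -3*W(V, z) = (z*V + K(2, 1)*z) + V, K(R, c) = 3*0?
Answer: 6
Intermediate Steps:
K(R, c) = 0
q(U, x) = U (q(U, x) = U + 0 = U)
W(V, z) = -V/3 - V*z/3 (W(V, z) = -((z*V + 0*z) + V)/3 = -((V*z + 0) + V)/3 = -(V*z + V)/3 = -(V + V*z)/3 = -V/3 - V*z/3)
q(6, 3) + W(4, -1)*(-15) = 6 + ((⅓)*4*(-1 - 1*(-1)))*(-15) = 6 + ((⅓)*4*(-1 + 1))*(-15) = 6 + ((⅓)*4*0)*(-15) = 6 + 0*(-15) = 6 + 0 = 6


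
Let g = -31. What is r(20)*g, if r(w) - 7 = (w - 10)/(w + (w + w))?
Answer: -1333/6 ≈ -222.17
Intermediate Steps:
r(w) = 7 + (-10 + w)/(3*w) (r(w) = 7 + (w - 10)/(w + (w + w)) = 7 + (-10 + w)/(w + 2*w) = 7 + (-10 + w)/((3*w)) = 7 + (-10 + w)*(1/(3*w)) = 7 + (-10 + w)/(3*w))
r(20)*g = ((⅔)*(-5 + 11*20)/20)*(-31) = ((⅔)*(1/20)*(-5 + 220))*(-31) = ((⅔)*(1/20)*215)*(-31) = (43/6)*(-31) = -1333/6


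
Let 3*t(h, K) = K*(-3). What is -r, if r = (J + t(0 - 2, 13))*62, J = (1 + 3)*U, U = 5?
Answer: -434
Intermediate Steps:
t(h, K) = -K (t(h, K) = (K*(-3))/3 = (-3*K)/3 = -K)
J = 20 (J = (1 + 3)*5 = 4*5 = 20)
r = 434 (r = (20 - 1*13)*62 = (20 - 13)*62 = 7*62 = 434)
-r = -1*434 = -434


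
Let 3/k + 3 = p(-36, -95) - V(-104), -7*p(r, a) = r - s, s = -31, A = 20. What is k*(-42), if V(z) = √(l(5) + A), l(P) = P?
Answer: 294/17 ≈ 17.294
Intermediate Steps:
V(z) = 5 (V(z) = √(5 + 20) = √25 = 5)
p(r, a) = -31/7 - r/7 (p(r, a) = -(r - 1*(-31))/7 = -(r + 31)/7 = -(31 + r)/7 = -31/7 - r/7)
k = -7/17 (k = 3/(-3 + ((-31/7 - ⅐*(-36)) - 1*5)) = 3/(-3 + ((-31/7 + 36/7) - 5)) = 3/(-3 + (5/7 - 5)) = 3/(-3 - 30/7) = 3/(-51/7) = 3*(-7/51) = -7/17 ≈ -0.41176)
k*(-42) = -7/17*(-42) = 294/17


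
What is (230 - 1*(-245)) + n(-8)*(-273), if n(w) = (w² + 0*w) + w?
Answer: -14813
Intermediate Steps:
n(w) = w + w² (n(w) = (w² + 0) + w = w² + w = w + w²)
(230 - 1*(-245)) + n(-8)*(-273) = (230 - 1*(-245)) - 8*(1 - 8)*(-273) = (230 + 245) - 8*(-7)*(-273) = 475 + 56*(-273) = 475 - 15288 = -14813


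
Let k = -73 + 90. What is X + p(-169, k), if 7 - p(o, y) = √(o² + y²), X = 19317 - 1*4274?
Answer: 15050 - 5*√1154 ≈ 14880.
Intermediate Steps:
k = 17
X = 15043 (X = 19317 - 4274 = 15043)
p(o, y) = 7 - √(o² + y²)
X + p(-169, k) = 15043 + (7 - √((-169)² + 17²)) = 15043 + (7 - √(28561 + 289)) = 15043 + (7 - √28850) = 15043 + (7 - 5*√1154) = 15050 - 5*√1154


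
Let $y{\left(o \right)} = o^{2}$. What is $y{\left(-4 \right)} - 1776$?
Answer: $-1760$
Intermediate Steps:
$y{\left(-4 \right)} - 1776 = \left(-4\right)^{2} - 1776 = 16 - 1776 = -1760$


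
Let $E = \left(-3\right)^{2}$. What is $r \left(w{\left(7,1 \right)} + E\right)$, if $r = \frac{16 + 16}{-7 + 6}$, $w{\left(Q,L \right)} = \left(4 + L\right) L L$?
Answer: $-448$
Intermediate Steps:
$w{\left(Q,L \right)} = L^{2} \left(4 + L\right)$ ($w{\left(Q,L \right)} = L \left(4 + L\right) L = L^{2} \left(4 + L\right)$)
$E = 9$
$r = -32$ ($r = \frac{32}{-1} = 32 \left(-1\right) = -32$)
$r \left(w{\left(7,1 \right)} + E\right) = - 32 \left(1^{2} \left(4 + 1\right) + 9\right) = - 32 \left(1 \cdot 5 + 9\right) = - 32 \left(5 + 9\right) = \left(-32\right) 14 = -448$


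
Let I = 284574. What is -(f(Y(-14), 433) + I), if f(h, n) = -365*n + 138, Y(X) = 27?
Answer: -126667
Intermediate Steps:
f(h, n) = 138 - 365*n
-(f(Y(-14), 433) + I) = -((138 - 365*433) + 284574) = -((138 - 158045) + 284574) = -(-157907 + 284574) = -1*126667 = -126667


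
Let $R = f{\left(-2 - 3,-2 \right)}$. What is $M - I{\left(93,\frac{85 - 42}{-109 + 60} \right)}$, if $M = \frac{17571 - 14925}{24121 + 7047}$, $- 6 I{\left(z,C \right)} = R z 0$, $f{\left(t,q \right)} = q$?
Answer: $\frac{1323}{15584} \approx 0.084895$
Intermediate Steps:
$R = -2$
$I{\left(z,C \right)} = 0$ ($I{\left(z,C \right)} = - \frac{- 2 z 0}{6} = \left(- \frac{1}{6}\right) 0 = 0$)
$M = \frac{1323}{15584}$ ($M = \frac{2646}{31168} = 2646 \cdot \frac{1}{31168} = \frac{1323}{15584} \approx 0.084895$)
$M - I{\left(93,\frac{85 - 42}{-109 + 60} \right)} = \frac{1323}{15584} - 0 = \frac{1323}{15584} + 0 = \frac{1323}{15584}$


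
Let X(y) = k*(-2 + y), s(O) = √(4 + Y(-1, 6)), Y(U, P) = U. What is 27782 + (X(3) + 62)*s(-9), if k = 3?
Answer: 27782 + 65*√3 ≈ 27895.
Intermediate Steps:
s(O) = √3 (s(O) = √(4 - 1) = √3)
X(y) = -6 + 3*y (X(y) = 3*(-2 + y) = -6 + 3*y)
27782 + (X(3) + 62)*s(-9) = 27782 + ((-6 + 3*3) + 62)*√3 = 27782 + ((-6 + 9) + 62)*√3 = 27782 + (3 + 62)*√3 = 27782 + 65*√3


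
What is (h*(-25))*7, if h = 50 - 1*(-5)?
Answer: -9625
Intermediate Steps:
h = 55 (h = 50 + 5 = 55)
(h*(-25))*7 = (55*(-25))*7 = -1375*7 = -9625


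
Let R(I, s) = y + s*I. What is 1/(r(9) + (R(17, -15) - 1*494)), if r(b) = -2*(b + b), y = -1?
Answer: -1/786 ≈ -0.0012723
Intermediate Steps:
R(I, s) = -1 + I*s (R(I, s) = -1 + s*I = -1 + I*s)
r(b) = -4*b
1/(r(9) + (R(17, -15) - 1*494)) = 1/(-4*9 + ((-1 + 17*(-15)) - 1*494)) = 1/(-36 + ((-1 - 255) - 494)) = 1/(-36 + (-256 - 494)) = 1/(-36 - 750) = 1/(-786) = -1/786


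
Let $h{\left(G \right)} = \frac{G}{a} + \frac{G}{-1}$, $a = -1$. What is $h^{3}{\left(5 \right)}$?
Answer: $-1000$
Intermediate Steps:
$h{\left(G \right)} = - 2 G$ ($h{\left(G \right)} = \frac{G}{-1} + \frac{G}{-1} = G \left(-1\right) + G \left(-1\right) = - G - G = - 2 G$)
$h^{3}{\left(5 \right)} = \left(\left(-2\right) 5\right)^{3} = \left(-10\right)^{3} = -1000$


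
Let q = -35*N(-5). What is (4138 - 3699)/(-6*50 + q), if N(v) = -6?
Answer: -439/90 ≈ -4.8778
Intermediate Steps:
q = 210 (q = -35*(-6) = 210)
(4138 - 3699)/(-6*50 + q) = (4138 - 3699)/(-6*50 + 210) = 439/(-300 + 210) = 439/(-90) = 439*(-1/90) = -439/90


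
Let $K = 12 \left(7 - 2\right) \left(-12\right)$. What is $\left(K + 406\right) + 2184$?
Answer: $1870$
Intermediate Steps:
$K = -720$ ($K = 12 \left(7 - 2\right) \left(-12\right) = 12 \cdot 5 \left(-12\right) = 60 \left(-12\right) = -720$)
$\left(K + 406\right) + 2184 = \left(-720 + 406\right) + 2184 = -314 + 2184 = 1870$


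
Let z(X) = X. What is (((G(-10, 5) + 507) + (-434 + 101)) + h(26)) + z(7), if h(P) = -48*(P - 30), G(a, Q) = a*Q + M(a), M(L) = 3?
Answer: 326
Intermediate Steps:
G(a, Q) = 3 + Q*a (G(a, Q) = a*Q + 3 = Q*a + 3 = 3 + Q*a)
h(P) = 1440 - 48*P (h(P) = -48*(-30 + P) = 1440 - 48*P)
(((G(-10, 5) + 507) + (-434 + 101)) + h(26)) + z(7) = ((((3 + 5*(-10)) + 507) + (-434 + 101)) + (1440 - 48*26)) + 7 = ((((3 - 50) + 507) - 333) + (1440 - 1248)) + 7 = (((-47 + 507) - 333) + 192) + 7 = ((460 - 333) + 192) + 7 = (127 + 192) + 7 = 319 + 7 = 326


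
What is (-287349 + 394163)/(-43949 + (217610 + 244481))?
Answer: 53407/209071 ≈ 0.25545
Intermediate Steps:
(-287349 + 394163)/(-43949 + (217610 + 244481)) = 106814/(-43949 + 462091) = 106814/418142 = 106814*(1/418142) = 53407/209071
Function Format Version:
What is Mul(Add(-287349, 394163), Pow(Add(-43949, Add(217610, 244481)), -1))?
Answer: Rational(53407, 209071) ≈ 0.25545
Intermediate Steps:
Mul(Add(-287349, 394163), Pow(Add(-43949, Add(217610, 244481)), -1)) = Mul(106814, Pow(Add(-43949, 462091), -1)) = Mul(106814, Pow(418142, -1)) = Mul(106814, Rational(1, 418142)) = Rational(53407, 209071)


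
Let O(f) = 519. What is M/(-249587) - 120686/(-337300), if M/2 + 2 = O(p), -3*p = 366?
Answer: 14886444241/42092847550 ≈ 0.35366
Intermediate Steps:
p = -122 (p = -1/3*366 = -122)
M = 1034 (M = -4 + 2*519 = -4 + 1038 = 1034)
M/(-249587) - 120686/(-337300) = 1034/(-249587) - 120686/(-337300) = 1034*(-1/249587) - 120686*(-1/337300) = -1034/249587 + 60343/168650 = 14886444241/42092847550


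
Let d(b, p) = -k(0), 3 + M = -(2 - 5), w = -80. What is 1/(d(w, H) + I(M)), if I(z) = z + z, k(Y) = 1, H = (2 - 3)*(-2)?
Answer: -1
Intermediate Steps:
H = 2 (H = -1*(-2) = 2)
M = 0 (M = -3 - (2 - 5) = -3 - 1*(-3) = -3 + 3 = 0)
d(b, p) = -1 (d(b, p) = -1*1 = -1)
I(z) = 2*z
1/(d(w, H) + I(M)) = 1/(-1 + 2*0) = 1/(-1 + 0) = 1/(-1) = -1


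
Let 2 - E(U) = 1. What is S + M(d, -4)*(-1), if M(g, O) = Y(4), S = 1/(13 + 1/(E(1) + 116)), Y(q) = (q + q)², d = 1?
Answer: -97291/1522 ≈ -63.923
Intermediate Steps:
E(U) = 1 (E(U) = 2 - 1*1 = 2 - 1 = 1)
Y(q) = 4*q² (Y(q) = (2*q)² = 4*q²)
S = 117/1522 (S = 1/(13 + 1/(1 + 116)) = 1/(13 + 1/117) = 1/(1522/117) = 117/1522 ≈ 0.076873)
M(g, O) = 64 (M(g, O) = 4*4² = 4*16 = 64)
S + M(d, -4)*(-1) = 117/1522 + 64*(-1) = 117/1522 - 64 = -97291/1522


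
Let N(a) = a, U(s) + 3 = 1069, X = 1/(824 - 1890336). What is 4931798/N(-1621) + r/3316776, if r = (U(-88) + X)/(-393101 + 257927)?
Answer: -464217739812574536294115/152580652377813375872 ≈ -3042.4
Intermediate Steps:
X = -1/1889512 (X = 1/(-1889512) = -1/1889512 ≈ -5.2924e-7)
U(s) = 1066 (U(s) = -3 + 1069 = 1066)
r = -671406597/85137631696 (r = (1066 - 1/1889512)/(-393101 + 257927) = (2014219791/1889512)/(-135174) = (2014219791/1889512)*(-1/135174) = -671406597/85137631696 ≈ -0.0078861)
4931798/N(-1621) + r/3316776 = 4931798/(-1621) - 671406597/85137631696/3316776 = 4931798*(-1/1621) - 671406597/85137631696*1/3316776 = -4931798/1621 - 223802199/94127484502044032 = -464217739812574536294115/152580652377813375872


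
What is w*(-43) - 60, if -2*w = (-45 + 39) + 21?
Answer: 525/2 ≈ 262.50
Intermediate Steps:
w = -15/2 (w = -((-45 + 39) + 21)/2 = -(-6 + 21)/2 = -½*15 = -15/2 ≈ -7.5000)
w*(-43) - 60 = -15/2*(-43) - 60 = 645/2 - 60 = 525/2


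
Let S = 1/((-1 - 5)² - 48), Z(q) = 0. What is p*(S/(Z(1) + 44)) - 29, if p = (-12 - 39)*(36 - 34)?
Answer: -2535/88 ≈ -28.807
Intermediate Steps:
p = -102 (p = -51*2 = -102)
S = -1/12 (S = 1/((-6)² - 48) = 1/(36 - 48) = 1/(-12) = -1/12 ≈ -0.083333)
p*(S/(Z(1) + 44)) - 29 = -(-17)/(2*(0 + 44)) - 29 = -(-17)/(2*44) - 29 = -102*(-1/528) - 29 = 17/88 - 29 = -2535/88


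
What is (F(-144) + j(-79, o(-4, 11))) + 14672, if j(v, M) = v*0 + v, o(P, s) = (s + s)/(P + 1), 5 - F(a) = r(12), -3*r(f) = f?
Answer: 14602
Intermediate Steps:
r(f) = -f/3
F(a) = 9 (F(a) = 5 - (-1)*12/3 = 5 - 1*(-4) = 5 + 4 = 9)
o(P, s) = 2*s/(1 + P) (o(P, s) = (2*s)/(1 + P) = 2*s/(1 + P))
j(v, M) = v (j(v, M) = 0 + v = v)
(F(-144) + j(-79, o(-4, 11))) + 14672 = (9 - 79) + 14672 = -70 + 14672 = 14602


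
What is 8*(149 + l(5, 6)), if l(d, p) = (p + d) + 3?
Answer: 1304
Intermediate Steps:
l(d, p) = 3 + d + p (l(d, p) = (d + p) + 3 = 3 + d + p)
8*(149 + l(5, 6)) = 8*(149 + (3 + 5 + 6)) = 8*(149 + 14) = 8*163 = 1304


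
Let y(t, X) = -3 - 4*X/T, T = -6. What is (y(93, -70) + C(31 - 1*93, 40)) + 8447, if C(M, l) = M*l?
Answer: 17752/3 ≈ 5917.3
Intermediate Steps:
y(t, X) = -3 + 2*X/3 (y(t, X) = -3 - 4*X/(-6) = -3 - 4*X*(-1)/6 = -3 - (-2)*X/3 = -3 + 2*X/3)
(y(93, -70) + C(31 - 1*93, 40)) + 8447 = ((-3 + (⅔)*(-70)) + (31 - 1*93)*40) + 8447 = ((-3 - 140/3) + (31 - 93)*40) + 8447 = (-149/3 - 62*40) + 8447 = (-149/3 - 2480) + 8447 = -7589/3 + 8447 = 17752/3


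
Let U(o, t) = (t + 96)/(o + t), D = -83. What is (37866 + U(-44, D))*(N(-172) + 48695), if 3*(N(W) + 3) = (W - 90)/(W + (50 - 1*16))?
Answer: 48471401914375/26289 ≈ 1.8438e+9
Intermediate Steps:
N(W) = -3 + (-90 + W)/(3*(34 + W)) (N(W) = -3 + ((W - 90)/(W + (50 - 1*16)))/3 = -3 + ((-90 + W)/(W + (50 - 16)))/3 = -3 + ((-90 + W)/(W + 34))/3 = -3 + ((-90 + W)/(34 + W))/3 = -3 + (-90 + W)/(3*(34 + W)))
U(o, t) = (96 + t)/(o + t)
(37866 + U(-44, D))*(N(-172) + 48695) = (37866 + (96 - 83)/(-44 - 83))*(4*(-99 - 2*(-172))/(3*(34 - 172)) + 48695) = (37866 + 13/(-127))*((4/3)*(-99 + 344)/(-138) + 48695) = (37866 - 1/127*13)*((4/3)*(-1/138)*245 + 48695) = (37866 - 13/127)*(-490/207 + 48695) = (4808969/127)*(10079375/207) = 48471401914375/26289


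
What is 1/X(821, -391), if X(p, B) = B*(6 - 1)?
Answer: -1/1955 ≈ -0.00051151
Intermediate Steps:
X(p, B) = 5*B (X(p, B) = B*5 = 5*B)
1/X(821, -391) = 1/(5*(-391)) = 1/(-1955) = -1/1955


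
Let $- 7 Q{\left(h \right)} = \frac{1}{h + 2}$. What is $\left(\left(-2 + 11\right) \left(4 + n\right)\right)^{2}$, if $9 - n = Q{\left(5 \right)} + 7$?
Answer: $\frac{7049025}{2401} \approx 2935.9$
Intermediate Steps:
$Q{\left(h \right)} = - \frac{1}{7 \left(2 + h\right)}$ ($Q{\left(h \right)} = - \frac{1}{7 \left(h + 2\right)} = - \frac{1}{7 \left(2 + h\right)}$)
$n = \frac{99}{49}$ ($n = 9 - \left(- \frac{1}{14 + 7 \cdot 5} + 7\right) = 9 - \left(- \frac{1}{14 + 35} + 7\right) = 9 - \left(- \frac{1}{49} + 7\right) = 9 - \frac{342}{49} = \frac{99}{49} \approx 2.0204$)
$\left(\left(-2 + 11\right) \left(4 + n\right)\right)^{2} = \left(\left(-2 + 11\right) \left(4 + \frac{99}{49}\right)\right)^{2} = \left(9 \cdot \frac{295}{49}\right)^{2} = \left(\frac{2655}{49}\right)^{2} = \frac{7049025}{2401}$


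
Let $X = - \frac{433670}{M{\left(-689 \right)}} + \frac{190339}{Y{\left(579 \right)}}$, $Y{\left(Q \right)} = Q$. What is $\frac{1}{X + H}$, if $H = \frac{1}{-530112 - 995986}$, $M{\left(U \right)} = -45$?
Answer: $\frac{2650832226}{26417792598805} \approx 0.00010034$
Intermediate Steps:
$H = - \frac{1}{1526098}$ ($H = \frac{1}{-1526098} = - \frac{1}{1526098} \approx -6.5527 \cdot 10^{-7}$)
$X = \frac{17310679}{1737}$ ($X = - \frac{433670}{-45} + \frac{190339}{579} = \left(-433670\right) \left(- \frac{1}{45}\right) + 190339 \cdot \frac{1}{579} = \frac{86734}{9} + \frac{190339}{579} = \frac{17310679}{1737} \approx 9965.8$)
$\frac{1}{X + H} = \frac{1}{\frac{17310679}{1737} - \frac{1}{1526098}} = \frac{1}{\frac{26417792598805}{2650832226}} = \frac{2650832226}{26417792598805}$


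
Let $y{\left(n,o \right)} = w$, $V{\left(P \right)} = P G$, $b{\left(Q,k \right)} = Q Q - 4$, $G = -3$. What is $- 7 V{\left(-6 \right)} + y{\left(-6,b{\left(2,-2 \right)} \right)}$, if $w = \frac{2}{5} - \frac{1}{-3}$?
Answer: $- \frac{1879}{15} \approx -125.27$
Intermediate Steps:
$b{\left(Q,k \right)} = -4 + Q^{2}$ ($b{\left(Q,k \right)} = Q^{2} - 4 = -4 + Q^{2}$)
$V{\left(P \right)} = - 3 P$ ($V{\left(P \right)} = P \left(-3\right) = - 3 P$)
$w = \frac{11}{15}$ ($w = 2 \cdot \frac{1}{5} - - \frac{1}{3} = \frac{2}{5} + \frac{1}{3} = \frac{11}{15} \approx 0.73333$)
$y{\left(n,o \right)} = \frac{11}{15}$
$- 7 V{\left(-6 \right)} + y{\left(-6,b{\left(2,-2 \right)} \right)} = - 7 \left(\left(-3\right) \left(-6\right)\right) + \frac{11}{15} = \left(-7\right) 18 + \frac{11}{15} = -126 + \frac{11}{15} = - \frac{1879}{15}$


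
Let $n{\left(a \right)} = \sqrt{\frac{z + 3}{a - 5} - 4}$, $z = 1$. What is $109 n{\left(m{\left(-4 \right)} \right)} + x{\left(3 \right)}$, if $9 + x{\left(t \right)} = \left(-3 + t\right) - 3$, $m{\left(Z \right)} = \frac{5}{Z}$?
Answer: $-12 + \frac{218 i \sqrt{29}}{5} \approx -12.0 + 234.79 i$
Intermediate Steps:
$x{\left(t \right)} = -15 + t$ ($x{\left(t \right)} = -9 + \left(\left(-3 + t\right) - 3\right) = -9 + \left(-6 + t\right) = -15 + t$)
$n{\left(a \right)} = \sqrt{-4 + \frac{4}{-5 + a}}$ ($n{\left(a \right)} = \sqrt{\frac{1 + 3}{a - 5} - 4} = \sqrt{\frac{4}{-5 + a} - 4} = \sqrt{-4 + \frac{4}{-5 + a}}$)
$109 n{\left(m{\left(-4 \right)} \right)} + x{\left(3 \right)} = 109 \cdot 2 \sqrt{\frac{6 - \frac{5}{-4}}{-5 + \frac{5}{-4}}} + \left(-15 + 3\right) = 109 \cdot 2 \sqrt{\frac{6 - 5 \left(- \frac{1}{4}\right)}{-5 + 5 \left(- \frac{1}{4}\right)}} - 12 = 109 \cdot 2 \sqrt{\frac{6 - - \frac{5}{4}}{-5 - \frac{5}{4}}} - 12 = 109 \cdot 2 \sqrt{\frac{6 + \frac{5}{4}}{- \frac{25}{4}}} - 12 = 109 \cdot 2 \sqrt{\left(- \frac{4}{25}\right) \frac{29}{4}} - 12 = 109 \cdot 2 \sqrt{- \frac{29}{25}} - 12 = 109 \cdot 2 \frac{i \sqrt{29}}{5} - 12 = 109 \frac{2 i \sqrt{29}}{5} - 12 = \frac{218 i \sqrt{29}}{5} - 12 = -12 + \frac{218 i \sqrt{29}}{5}$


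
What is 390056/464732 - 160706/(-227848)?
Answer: 20444837535/13236032092 ≈ 1.5446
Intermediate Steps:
390056/464732 - 160706/(-227848) = 390056*(1/464732) - 160706*(-1/227848) = 97514/116183 + 80353/113924 = 20444837535/13236032092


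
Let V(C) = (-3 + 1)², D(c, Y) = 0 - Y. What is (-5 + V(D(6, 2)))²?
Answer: 1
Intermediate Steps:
D(c, Y) = -Y
V(C) = 4 (V(C) = (-2)² = 4)
(-5 + V(D(6, 2)))² = (-5 + 4)² = (-1)² = 1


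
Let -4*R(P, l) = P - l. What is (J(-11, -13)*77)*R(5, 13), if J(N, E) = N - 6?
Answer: -2618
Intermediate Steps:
J(N, E) = -6 + N
R(P, l) = -P/4 + l/4 (R(P, l) = -(P - l)/4 = -P/4 + l/4)
(J(-11, -13)*77)*R(5, 13) = ((-6 - 11)*77)*(-¼*5 + (¼)*13) = (-17*77)*(-5/4 + 13/4) = -1309*2 = -2618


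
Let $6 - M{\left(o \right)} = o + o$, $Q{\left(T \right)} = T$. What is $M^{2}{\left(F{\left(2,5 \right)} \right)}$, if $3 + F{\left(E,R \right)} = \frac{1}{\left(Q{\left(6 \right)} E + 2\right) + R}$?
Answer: $\frac{51076}{361} \approx 141.48$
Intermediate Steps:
$F{\left(E,R \right)} = -3 + \frac{1}{2 + R + 6 E}$ ($F{\left(E,R \right)} = -3 + \frac{1}{\left(6 E + 2\right) + R} = -3 + \frac{1}{\left(2 + 6 E\right) + R} = -3 + \frac{1}{2 + R + 6 E}$)
$M{\left(o \right)} = 6 - 2 o$ ($M{\left(o \right)} = 6 - \left(o + o\right) = 6 - 2 o$)
$M^{2}{\left(F{\left(2,5 \right)} \right)} = \left(6 - 2 \frac{-5 - 36 - 15}{2 + 5 + 6 \cdot 2}\right)^{2} = \left(6 - 2 \frac{-5 - 36 - 15}{2 + 5 + 12}\right)^{2} = \left(6 - 2 \cdot \frac{1}{19} \left(-56\right)\right)^{2} = \left(6 - - \frac{112}{19}\right)^{2} = \left(6 + \frac{112}{19}\right)^{2} = \left(\frac{226}{19}\right)^{2} = \frac{51076}{361}$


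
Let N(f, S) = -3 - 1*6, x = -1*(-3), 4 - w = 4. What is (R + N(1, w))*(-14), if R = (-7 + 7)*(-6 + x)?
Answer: 126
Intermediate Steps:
w = 0 (w = 4 - 1*4 = 4 - 4 = 0)
x = 3
N(f, S) = -9 (N(f, S) = -3 - 6 = -9)
R = 0 (R = (-7 + 7)*(-6 + 3) = 0*(-3) = 0)
(R + N(1, w))*(-14) = (0 - 9)*(-14) = -9*(-14) = 126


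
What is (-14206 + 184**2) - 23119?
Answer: -3469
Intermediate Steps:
(-14206 + 184**2) - 23119 = (-14206 + 33856) - 23119 = 19650 - 23119 = -3469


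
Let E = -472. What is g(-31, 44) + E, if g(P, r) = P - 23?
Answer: -526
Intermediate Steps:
g(P, r) = -23 + P
g(-31, 44) + E = (-23 - 31) - 472 = -54 - 472 = -526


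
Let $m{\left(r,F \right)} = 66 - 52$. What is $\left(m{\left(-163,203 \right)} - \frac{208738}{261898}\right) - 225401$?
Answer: $- \frac{29514306632}{130949} \approx -2.2539 \cdot 10^{5}$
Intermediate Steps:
$m{\left(r,F \right)} = 14$ ($m{\left(r,F \right)} = 66 - 52 = 14$)
$\left(m{\left(-163,203 \right)} - \frac{208738}{261898}\right) - 225401 = \left(14 - \frac{208738}{261898}\right) - 225401 = \left(14 - \frac{104369}{130949}\right) - 225401 = \frac{1728917}{130949} - 225401 = - \frac{29514306632}{130949}$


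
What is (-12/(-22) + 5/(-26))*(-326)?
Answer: -16463/143 ≈ -115.13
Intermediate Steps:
(-12/(-22) + 5/(-26))*(-326) = (-12*(-1/22) + 5*(-1/26))*(-326) = (6/11 - 5/26)*(-326) = (101/286)*(-326) = -16463/143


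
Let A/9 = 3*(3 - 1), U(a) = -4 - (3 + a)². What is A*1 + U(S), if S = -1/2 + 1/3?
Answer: 1511/36 ≈ 41.972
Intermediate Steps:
S = -⅙ (S = -1*½ + 1*(⅓) = -½ + ⅓ = -⅙ ≈ -0.16667)
A = 54 (A = 9*(3*(3 - 1)) = 9*(3*2) = 9*6 = 54)
A*1 + U(S) = 54*1 + (-4 - (3 - ⅙)²) = 54 + (-4 - (17/6)²) = 54 + (-4 - 1*289/36) = 54 + (-4 - 289/36) = 54 - 433/36 = 1511/36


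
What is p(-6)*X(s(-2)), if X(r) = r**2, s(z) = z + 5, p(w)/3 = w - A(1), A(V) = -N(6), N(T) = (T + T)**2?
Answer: 3726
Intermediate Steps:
N(T) = 4*T**2 (N(T) = (2*T)**2 = 4*T**2)
A(V) = -144 (A(V) = -4*6**2 = -4*36 = -1*144 = -144)
p(w) = 432 + 3*w (p(w) = 3*(w - 1*(-144)) = 3*(w + 144) = 3*(144 + w) = 432 + 3*w)
s(z) = 5 + z
p(-6)*X(s(-2)) = (432 + 3*(-6))*(5 - 2)**2 = (432 - 18)*3**2 = 414*9 = 3726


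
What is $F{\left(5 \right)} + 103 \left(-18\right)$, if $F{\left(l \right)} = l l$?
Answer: $-1829$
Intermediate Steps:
$F{\left(l \right)} = l^{2}$
$F{\left(5 \right)} + 103 \left(-18\right) = 5^{2} + 103 \left(-18\right) = 25 - 1854 = -1829$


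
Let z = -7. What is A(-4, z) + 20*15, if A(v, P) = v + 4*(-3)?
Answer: 284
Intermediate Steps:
A(v, P) = -12 + v (A(v, P) = v - 12 = -12 + v)
A(-4, z) + 20*15 = (-12 - 4) + 20*15 = -16 + 300 = 284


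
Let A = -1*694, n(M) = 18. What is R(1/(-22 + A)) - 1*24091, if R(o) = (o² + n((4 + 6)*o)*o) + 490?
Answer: -12099207143/512656 ≈ -23601.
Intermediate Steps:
A = -694
R(o) = 490 + o² + 18*o (R(o) = (o² + 18*o) + 490 = 490 + o² + 18*o)
R(1/(-22 + A)) - 1*24091 = (490 + (1/(-22 - 694))² + 18/(-22 - 694)) - 1*24091 = (490 + (1/(-716))² + 18/(-716)) - 24091 = (490 + (-1/716)² + 18*(-1/716)) - 24091 = (490 + 1/512656 - 9/358) - 24091 = 251188553/512656 - 24091 = -12099207143/512656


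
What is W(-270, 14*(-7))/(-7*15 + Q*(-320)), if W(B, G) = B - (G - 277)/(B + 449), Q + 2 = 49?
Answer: 9591/542191 ≈ 0.017689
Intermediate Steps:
Q = 47 (Q = -2 + 49 = 47)
W(B, G) = B - (-277 + G)/(449 + B)
W(-270, 14*(-7))/(-7*15 + Q*(-320)) = ((277 + (-270)² - 14*(-7) + 449*(-270))/(449 - 270))/(-7*15 + 47*(-320)) = ((277 + 72900 - 1*(-98) - 121230)/179)/(-105 - 15040) = ((277 + 72900 + 98 - 121230)/179)/(-15145) = ((1/179)*(-47955))*(-1/15145) = -47955/179*(-1/15145) = 9591/542191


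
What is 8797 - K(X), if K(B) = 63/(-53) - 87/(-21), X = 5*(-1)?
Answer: 3262591/371 ≈ 8794.0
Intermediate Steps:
X = -5
K(B) = 1096/371 (K(B) = 63*(-1/53) - 87*(-1/21) = -63/53 + 29/7 = 1096/371)
8797 - K(X) = 8797 - 1*1096/371 = 8797 - 1096/371 = 3262591/371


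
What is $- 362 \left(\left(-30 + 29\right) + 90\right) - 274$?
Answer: $-32492$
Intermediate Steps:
$- 362 \left(\left(-30 + 29\right) + 90\right) - 274 = - 362 \left(-1 + 90\right) - 274 = \left(-362\right) 89 - 274 = -32218 - 274 = -32492$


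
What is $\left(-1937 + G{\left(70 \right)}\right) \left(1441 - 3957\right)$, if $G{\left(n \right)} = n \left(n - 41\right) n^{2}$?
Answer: $-25021778508$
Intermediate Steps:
$G{\left(n \right)} = n^{3} \left(-41 + n\right)$ ($G{\left(n \right)} = n \left(-41 + n\right) n^{2} = n^{3} \left(-41 + n\right)$)
$\left(-1937 + G{\left(70 \right)}\right) \left(1441 - 3957\right) = \left(-1937 + 70^{3} \left(-41 + 70\right)\right) \left(1441 - 3957\right) = \left(-1937 + 343000 \cdot 29\right) \left(-2516\right) = \left(-1937 + 9947000\right) \left(-2516\right) = 9945063 \left(-2516\right) = -25021778508$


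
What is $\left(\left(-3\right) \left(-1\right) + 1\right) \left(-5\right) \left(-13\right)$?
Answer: $260$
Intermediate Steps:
$\left(\left(-3\right) \left(-1\right) + 1\right) \left(-5\right) \left(-13\right) = \left(3 + 1\right) \left(-5\right) \left(-13\right) = 4 \left(-5\right) \left(-13\right) = \left(-20\right) \left(-13\right) = 260$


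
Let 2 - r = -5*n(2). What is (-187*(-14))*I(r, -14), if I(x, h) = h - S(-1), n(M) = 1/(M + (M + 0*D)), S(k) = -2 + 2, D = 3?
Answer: -36652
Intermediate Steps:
S(k) = 0
n(M) = 1/(2*M) (n(M) = 1/(M + (M + 0*3)) = 1/(M + (M + 0)) = 1/(M + M) = 1/(2*M))
r = 13/4 (r = 2 - (-5)*(1/2)/2 = 2 - (-5)*(1/2)*(1/2) = 2 - (-5)/4 = 2 - 1*(-5/4) = 2 + 5/4 = 13/4 ≈ 3.2500)
I(x, h) = h (I(x, h) = h - 1*0 = h + 0 = h)
(-187*(-14))*I(r, -14) = -187*(-14)*(-14) = 2618*(-14) = -36652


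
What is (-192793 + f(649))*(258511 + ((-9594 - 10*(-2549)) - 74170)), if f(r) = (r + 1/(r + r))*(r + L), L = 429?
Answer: 5987679001520/59 ≈ 1.0149e+11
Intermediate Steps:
f(r) = (429 + r)*(r + 1/(2*r)) (f(r) = (r + 1/(r + r))*(r + 429) = (r + 1/(2*r))*(429 + r) = (429 + r)*(r + 1/(2*r)))
(-192793 + f(649))*(258511 + ((-9594 - 10*(-2549)) - 74170)) = (-192793 + (1/2 + 649**2 + 429*649 + (429/2)/649))*(258511 + ((-9594 - 10*(-2549)) - 74170)) = (-192793 + (1/2 + 421201 + 278421 + (429/2)*(1/649)))*(258511 + ((-9594 + 25490) - 74170)) = (-192793 + (1/2 + 421201 + 278421 + 39/118))*(258511 + (15896 - 74170)) = (-192793 + 41277747/59)*(258511 - 58274) = (29902960/59)*200237 = 5987679001520/59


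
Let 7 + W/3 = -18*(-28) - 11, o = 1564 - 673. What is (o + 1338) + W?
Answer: 3687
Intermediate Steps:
o = 891
W = 1458 (W = -21 + 3*(-18*(-28) - 11) = -21 + 3*(504 - 11) = -21 + 3*493 = -21 + 1479 = 1458)
(o + 1338) + W = (891 + 1338) + 1458 = 2229 + 1458 = 3687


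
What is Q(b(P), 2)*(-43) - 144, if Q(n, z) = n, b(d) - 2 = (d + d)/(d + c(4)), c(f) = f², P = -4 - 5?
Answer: -836/7 ≈ -119.43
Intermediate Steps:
P = -9
b(d) = 2 + 2*d/(16 + d) (b(d) = 2 + (d + d)/(d + 4²) = 2 + (2*d)/(d + 16) = 2 + (2*d)/(16 + d) = 2 + 2*d/(16 + d))
Q(b(P), 2)*(-43) - 144 = (4*(8 - 9)/(16 - 9))*(-43) - 144 = (4*(-1)/7)*(-43) - 144 = (4*(⅐)*(-1))*(-43) - 144 = -4/7*(-43) - 144 = 172/7 - 144 = -836/7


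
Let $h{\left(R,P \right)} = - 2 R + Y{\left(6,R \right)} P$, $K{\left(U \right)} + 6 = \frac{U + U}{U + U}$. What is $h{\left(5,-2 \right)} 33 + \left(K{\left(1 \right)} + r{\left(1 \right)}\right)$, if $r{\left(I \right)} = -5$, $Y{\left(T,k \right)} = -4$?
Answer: $-76$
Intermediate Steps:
$K{\left(U \right)} = -5$ ($K{\left(U \right)} = -6 + \frac{U + U}{U + U} = -6 + \frac{2 U}{2 U} = -6 + 2 U \frac{1}{2 U} = -6 + 1 = -5$)
$h{\left(R,P \right)} = - 4 P - 2 R$ ($h{\left(R,P \right)} = - 2 R - 4 P = - 4 P - 2 R$)
$h{\left(5,-2 \right)} 33 + \left(K{\left(1 \right)} + r{\left(1 \right)}\right) = \left(\left(-4\right) \left(-2\right) - 10\right) 33 - 10 = \left(8 - 10\right) 33 - 10 = \left(-2\right) 33 - 10 = -66 - 10 = -76$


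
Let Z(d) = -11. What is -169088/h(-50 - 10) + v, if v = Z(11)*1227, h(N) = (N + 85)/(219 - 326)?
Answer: 17754991/25 ≈ 7.1020e+5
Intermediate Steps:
h(N) = -85/107 - N/107 (h(N) = (85 + N)/(-107) = (85 + N)*(-1/107) = -85/107 - N/107)
v = -13497 (v = -11*1227 = -13497)
-169088/h(-50 - 10) + v = -169088/(-85/107 - (-50 - 10)/107) - 13497 = -169088/(-85/107 - 1/107*(-60)) - 13497 = -169088/(-85/107 + 60/107) - 13497 = -169088/(-25/107) - 13497 = -169088*(-107/25) - 13497 = 18092416/25 - 13497 = 17754991/25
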